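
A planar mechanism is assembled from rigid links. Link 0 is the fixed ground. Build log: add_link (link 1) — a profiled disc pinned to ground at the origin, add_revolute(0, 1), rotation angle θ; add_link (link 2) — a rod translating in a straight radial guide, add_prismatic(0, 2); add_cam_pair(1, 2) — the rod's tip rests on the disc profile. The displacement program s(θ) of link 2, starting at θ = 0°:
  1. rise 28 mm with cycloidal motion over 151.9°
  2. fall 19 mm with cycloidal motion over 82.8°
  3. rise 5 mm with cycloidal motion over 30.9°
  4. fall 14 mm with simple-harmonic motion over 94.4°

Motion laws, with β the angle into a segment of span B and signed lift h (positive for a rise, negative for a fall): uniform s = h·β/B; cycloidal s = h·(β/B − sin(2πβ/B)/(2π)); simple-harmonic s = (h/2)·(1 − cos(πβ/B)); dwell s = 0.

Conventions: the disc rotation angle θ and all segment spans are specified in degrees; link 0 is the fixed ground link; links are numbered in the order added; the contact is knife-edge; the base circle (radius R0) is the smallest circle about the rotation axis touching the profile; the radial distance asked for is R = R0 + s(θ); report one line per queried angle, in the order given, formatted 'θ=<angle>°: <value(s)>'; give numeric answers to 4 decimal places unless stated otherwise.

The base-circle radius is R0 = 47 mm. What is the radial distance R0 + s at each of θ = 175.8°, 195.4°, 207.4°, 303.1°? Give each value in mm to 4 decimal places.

seg 1 [0°–151.9°] cycloidal, h=28: full span → s += 28 → s = 28.0000
seg 2 [151.9°–234.7°] cycloidal, h=-19: θ=175.8° here. β=23.9, B=82.8. -19·(0.2886 − sin(2π·0.2886)/(2π)) = -2.5491 → s = 25.4509
seg 2 [151.9°–234.7°] cycloidal, h=-19: θ=195.4° here. β=43.5, B=82.8. -19·(0.5254 − sin(2π·0.5254)/(2π)) = -10.4617 → s = 17.5383
seg 2 [151.9°–234.7°] cycloidal, h=-19: θ=207.4° here. β=55.5, B=82.8. -19·(0.6703 − sin(2π·0.6703)/(2π)) = -15.3881 → s = 12.6119
seg 2 [151.9°–234.7°] cycloidal, h=-19: full span → s += -19 → s = 9.0000
seg 3 [234.7°–265.6°] cycloidal, h=5: full span → s += 5 → s = 14.0000
seg 4 [265.6°–360°] simple-harmonic, h=-14: θ=303.1° here. β=37.5, B=94.4. -14/2·(1 − cos(π·0.3972)) = -4.7794 → s = 9.2206
θ=175.8°: R = R0 + s = 47 + 25.4509 = 72.4509
θ=195.4°: R = R0 + s = 47 + 17.5383 = 64.5383
θ=207.4°: R = R0 + s = 47 + 12.6119 = 59.6119
θ=303.1°: R = R0 + s = 47 + 9.2206 = 56.2206

θ=175.8°: 72.4509
θ=195.4°: 64.5383
θ=207.4°: 59.6119
θ=303.1°: 56.2206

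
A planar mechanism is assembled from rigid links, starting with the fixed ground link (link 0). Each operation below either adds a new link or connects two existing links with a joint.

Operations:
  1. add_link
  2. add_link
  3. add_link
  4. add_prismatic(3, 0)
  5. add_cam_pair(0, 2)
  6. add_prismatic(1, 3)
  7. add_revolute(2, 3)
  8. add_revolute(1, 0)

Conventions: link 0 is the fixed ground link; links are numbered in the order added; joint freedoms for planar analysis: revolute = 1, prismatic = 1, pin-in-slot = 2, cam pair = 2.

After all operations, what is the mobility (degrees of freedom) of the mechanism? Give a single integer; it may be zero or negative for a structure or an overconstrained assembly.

ground; <1,0,0>
#1 <2,0,0>
#2 <3,0,0>
#3 <4,0,0>
P:3↔0 J1 <4,1,0>
C:0↔2 J2 <4,1,1>
P:1↔3 J1 <4,2,1>
R:2↔3 J1 <4,3,1>
R:1↔0 J1 <4,4,1>
3×3 − 2×4 − 1×1 = 0

M = 0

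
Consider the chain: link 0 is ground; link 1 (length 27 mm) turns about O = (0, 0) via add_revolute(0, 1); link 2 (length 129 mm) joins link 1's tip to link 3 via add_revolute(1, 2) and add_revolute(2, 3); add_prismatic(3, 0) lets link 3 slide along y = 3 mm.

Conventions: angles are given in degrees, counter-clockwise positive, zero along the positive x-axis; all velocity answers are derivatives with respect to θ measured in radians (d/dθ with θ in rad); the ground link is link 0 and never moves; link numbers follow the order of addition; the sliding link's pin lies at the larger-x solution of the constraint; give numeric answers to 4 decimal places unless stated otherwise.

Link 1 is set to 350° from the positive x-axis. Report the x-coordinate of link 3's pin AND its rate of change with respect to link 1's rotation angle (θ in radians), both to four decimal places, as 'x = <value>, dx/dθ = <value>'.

geometry: r = 27 mm, L = 129 mm, e = 3 mm
crank pin P = (r cos θ, r sin θ) = (26.589809, -4.688501)
h = r sin θ − e = -4.688501 − 3 = -7.688501
x = r cos θ + √(L² − h²) = 26.589809 + 128.770676 = 155.360485
dx/dθ = −r sin θ − h·r cos θ/√(L² − h²) (θ in radians; h = -7.688501) = 6.276096

x = 155.3605, dx/dθ = 6.2761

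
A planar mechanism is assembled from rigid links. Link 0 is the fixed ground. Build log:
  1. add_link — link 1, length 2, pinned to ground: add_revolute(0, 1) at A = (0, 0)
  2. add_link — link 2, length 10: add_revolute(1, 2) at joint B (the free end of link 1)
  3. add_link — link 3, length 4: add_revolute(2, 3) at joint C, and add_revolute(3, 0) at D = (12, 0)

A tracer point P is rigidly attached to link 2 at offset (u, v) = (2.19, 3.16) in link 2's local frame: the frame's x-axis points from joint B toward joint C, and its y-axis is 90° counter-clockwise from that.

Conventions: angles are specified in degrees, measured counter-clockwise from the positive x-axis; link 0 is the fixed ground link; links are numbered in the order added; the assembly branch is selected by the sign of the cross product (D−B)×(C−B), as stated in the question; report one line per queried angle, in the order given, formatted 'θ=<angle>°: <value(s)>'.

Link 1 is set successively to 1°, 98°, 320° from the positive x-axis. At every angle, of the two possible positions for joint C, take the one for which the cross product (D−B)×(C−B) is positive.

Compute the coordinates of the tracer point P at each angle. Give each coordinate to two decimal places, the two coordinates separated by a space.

A=(0,0), D=(12.00,0)
θ=1°: B = A + 2.00·(cos1°, sin1°) = (1.9997, 0.0349)
θ=1°: |BD| = 10.0004
θ=1°: circle(B,10.00) ∩ circle(D,4.00): a=9.2000, h=3.9191
θ=1°:   candidates: C₊=(11.2133,3.9219) cross=39.193; C₋=(11.1860,-3.9163) cross=-39.193
θ=1°:   branch + wants cross > 0 → take C=(11.2133,3.9219) (cross=39.193)
θ=1°: ex = (C−B)/|BC| = (0.9214,0.3887); ey = (-0.3887,0.9214)
θ=1°: P = B + 2.19·ex + 3.16·ey = (2.7892,3.7977)
θ=98°: B = A + 2.00·(cos98°, sin98°) = (-0.2783, 1.9805)
θ=98°: |BD| = 12.4371
θ=98°: circle(B,10.00) ∩ circle(D,4.00): a=9.5955, h=2.8153
θ=98°:   candidates: C₊=(9.6431,3.2318) cross=35.014; C₋=(8.7464,-2.3268) cross=-35.014
θ=98°:   branch + wants cross > 0 → take C=(9.6431,3.2318) (cross=35.014)
θ=98°: ex = (C−B)/|BC| = (0.9921,0.1251); ey = (-0.1251,0.9921)
θ=98°: P = B + 2.19·ex + 3.16·ey = (1.4990,5.3897)
θ=320°: B = A + 2.00·(cos320°, sin320°) = (1.5321, -1.2856)
θ=320°: |BD| = 10.5466
θ=320°: circle(B,10.00) ∩ circle(D,4.00): a=9.2556, h=3.7860
θ=320°:   candidates: C₊=(10.2572,3.6004) cross=39.929; C₋=(11.1802,-3.9151) cross=-39.929
θ=320°:   branch + wants cross > 0 → take C=(10.2572,3.6004) (cross=39.929)
θ=320°: ex = (C−B)/|BC| = (0.8725,0.4886); ey = (-0.4886,0.8725)
θ=320°: P = B + 2.19·ex + 3.16·ey = (1.8989,2.5416)

θ=1°: 2.79 3.80
θ=98°: 1.50 5.39
θ=320°: 1.90 2.54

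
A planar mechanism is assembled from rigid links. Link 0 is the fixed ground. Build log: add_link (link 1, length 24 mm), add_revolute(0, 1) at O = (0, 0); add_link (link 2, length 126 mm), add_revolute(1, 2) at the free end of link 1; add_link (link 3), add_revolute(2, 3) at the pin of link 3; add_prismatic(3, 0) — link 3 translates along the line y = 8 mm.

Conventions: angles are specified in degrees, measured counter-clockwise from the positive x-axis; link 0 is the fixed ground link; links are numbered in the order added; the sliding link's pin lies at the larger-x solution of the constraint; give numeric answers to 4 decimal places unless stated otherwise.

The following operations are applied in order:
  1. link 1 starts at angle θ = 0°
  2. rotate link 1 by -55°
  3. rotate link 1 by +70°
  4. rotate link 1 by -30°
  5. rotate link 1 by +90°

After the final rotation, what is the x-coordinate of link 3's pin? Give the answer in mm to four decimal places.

geometry: r = 24 mm, L = 126 mm, e = 8 mm; θ starts at 0°
rotate link 1 by -55°: θ ← 0° -55° = -55°
rotate link 1 by +70°: θ ← -55° +70° = 15°
rotate link 1 by -30°: θ ← 15° -30° = -15°
rotate link 1 by +90°: θ ← -15° +90° = 75°
crank pin P = (r cos θ, r sin θ) = (6.211657, 23.182220)
h = r sin θ − e = 23.182220 − 8 = 15.182220
x = r cos θ + √(L² − h²) = 6.211657 + 125.081974 = 131.293631

131.2936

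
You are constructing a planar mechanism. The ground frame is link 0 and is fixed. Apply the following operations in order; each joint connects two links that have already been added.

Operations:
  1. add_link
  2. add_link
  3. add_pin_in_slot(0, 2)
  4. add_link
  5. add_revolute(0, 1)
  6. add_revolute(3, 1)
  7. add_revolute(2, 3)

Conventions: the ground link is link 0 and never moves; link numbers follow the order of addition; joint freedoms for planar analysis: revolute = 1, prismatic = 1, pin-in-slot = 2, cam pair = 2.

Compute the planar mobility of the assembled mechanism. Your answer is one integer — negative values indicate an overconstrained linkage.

(L,J1,J2)=(1,0,0); link0 fixed
link1: (2,0,0)
link2: (3,0,0)
PS 0-2 [J2]: (3,0,1)
link3: (4,0,1)
R 0-1 [J1]: (4,1,1)
R 3-1 [J1]: (4,2,1)
R 2-3 [J1]: (4,3,1)
Grübler: 3·3 − 2·3 − 1 = 2

M = 2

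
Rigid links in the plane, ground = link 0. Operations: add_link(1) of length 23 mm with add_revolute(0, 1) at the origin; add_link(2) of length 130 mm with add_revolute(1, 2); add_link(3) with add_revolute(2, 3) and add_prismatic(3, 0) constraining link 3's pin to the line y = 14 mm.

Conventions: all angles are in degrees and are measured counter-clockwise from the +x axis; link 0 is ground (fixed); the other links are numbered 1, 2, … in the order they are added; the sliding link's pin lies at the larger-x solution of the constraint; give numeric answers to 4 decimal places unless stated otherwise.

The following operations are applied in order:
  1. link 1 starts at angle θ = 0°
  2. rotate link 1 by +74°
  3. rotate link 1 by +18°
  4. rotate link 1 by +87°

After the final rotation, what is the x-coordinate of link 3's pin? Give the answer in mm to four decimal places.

geometry: r = 23 mm, L = 130 mm, e = 14 mm; θ starts at 0°
rotate link 1 by +74°: θ ← 0° +74° = 74°
rotate link 1 by +18°: θ ← 74° +18° = 92°
rotate link 1 by +87°: θ ← 92° +87° = 179°
crank pin P = (r cos θ, r sin θ) = (-22.996497, 0.401405)
h = r sin θ − e = 0.401405 − 14 = -13.598595
x = r cos θ + √(L² − h²) = -22.996497 + 129.286806 = 106.290309

106.2903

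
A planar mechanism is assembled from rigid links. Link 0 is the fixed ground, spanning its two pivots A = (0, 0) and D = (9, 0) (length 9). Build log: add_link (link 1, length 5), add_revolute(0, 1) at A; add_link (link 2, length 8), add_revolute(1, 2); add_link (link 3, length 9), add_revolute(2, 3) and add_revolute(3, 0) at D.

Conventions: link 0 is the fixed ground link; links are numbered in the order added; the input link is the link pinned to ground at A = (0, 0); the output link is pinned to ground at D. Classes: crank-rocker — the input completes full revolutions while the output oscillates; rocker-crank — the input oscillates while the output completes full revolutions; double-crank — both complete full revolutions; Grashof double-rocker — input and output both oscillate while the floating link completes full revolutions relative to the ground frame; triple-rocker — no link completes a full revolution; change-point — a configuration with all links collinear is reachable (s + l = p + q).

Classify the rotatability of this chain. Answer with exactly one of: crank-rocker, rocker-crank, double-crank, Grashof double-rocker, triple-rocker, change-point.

lengths: ground=9, input=5, coupler=8, output=9
sorted: s=5 (shortest), l=9 (longest), p+q=17
s + l = 14 vs p + q = 17
s + l < p + q (Grashof) with shortest = input link → crank-rocker

crank-rocker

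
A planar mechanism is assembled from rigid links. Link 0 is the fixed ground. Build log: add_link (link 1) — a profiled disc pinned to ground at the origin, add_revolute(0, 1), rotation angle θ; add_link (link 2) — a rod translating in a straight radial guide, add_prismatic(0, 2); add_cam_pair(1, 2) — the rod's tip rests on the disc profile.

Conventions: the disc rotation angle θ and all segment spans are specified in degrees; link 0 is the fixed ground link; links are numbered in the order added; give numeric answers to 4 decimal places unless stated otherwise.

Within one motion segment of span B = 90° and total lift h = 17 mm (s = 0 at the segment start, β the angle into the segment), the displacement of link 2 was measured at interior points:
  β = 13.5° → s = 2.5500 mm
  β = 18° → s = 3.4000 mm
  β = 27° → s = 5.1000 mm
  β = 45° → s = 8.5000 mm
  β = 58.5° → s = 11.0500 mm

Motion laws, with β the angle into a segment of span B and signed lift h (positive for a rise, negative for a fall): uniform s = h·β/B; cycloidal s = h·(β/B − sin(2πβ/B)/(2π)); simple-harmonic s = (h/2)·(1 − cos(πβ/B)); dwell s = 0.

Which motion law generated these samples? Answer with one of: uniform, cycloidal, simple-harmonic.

candidates at β/B = r: uniform s = h·r (linear in β); cycloidal s = h·(r − sin(2πr)/(2π)); simple-harmonic s = (h/2)(1 − cos(πr))
β=13.5°: printed 2.5500 | uniform 2.5500, cycloidal 0.3611, simple-harmonic 0.9264
β=18°: printed 3.4000 | uniform 3.4000, cycloidal 0.8268, simple-harmonic 1.6234
β=27°: printed 5.1000 | uniform 5.1000, cycloidal 2.5268, simple-harmonic 3.5038
β=45°: printed 8.5000 | uniform 8.5000, cycloidal 8.5000, simple-harmonic 8.5000
β=58.5°: printed 11.0500 | uniform 11.0500, cycloidal 13.2389, simple-harmonic 12.3589
only one law matches every sample → uniform

uniform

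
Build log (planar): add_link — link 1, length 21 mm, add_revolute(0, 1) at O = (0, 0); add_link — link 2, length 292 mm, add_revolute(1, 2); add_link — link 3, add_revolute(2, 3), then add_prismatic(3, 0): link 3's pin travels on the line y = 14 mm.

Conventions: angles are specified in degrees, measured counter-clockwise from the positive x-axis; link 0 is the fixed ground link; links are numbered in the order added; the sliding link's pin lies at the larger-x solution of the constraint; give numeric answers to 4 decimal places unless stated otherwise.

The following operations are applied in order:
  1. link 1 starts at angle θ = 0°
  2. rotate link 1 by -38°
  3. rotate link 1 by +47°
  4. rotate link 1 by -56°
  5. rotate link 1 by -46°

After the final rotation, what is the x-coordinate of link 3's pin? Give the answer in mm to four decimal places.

geometry: r = 21 mm, L = 292 mm, e = 14 mm; θ starts at 0°
rotate link 1 by -38°: θ ← 0° -38° = -38°
rotate link 1 by +47°: θ ← -38° +47° = 9°
rotate link 1 by -56°: θ ← 9° -56° = -47°
rotate link 1 by -46°: θ ← -47° -46° = -93°
crank pin P = (r cos θ, r sin θ) = (-1.099055, -20.971220)
h = r sin θ − e = -20.971220 − 14 = -34.971220
x = r cos θ + √(L² − h²) = -1.099055 + 289.898282 = 288.799227

288.7992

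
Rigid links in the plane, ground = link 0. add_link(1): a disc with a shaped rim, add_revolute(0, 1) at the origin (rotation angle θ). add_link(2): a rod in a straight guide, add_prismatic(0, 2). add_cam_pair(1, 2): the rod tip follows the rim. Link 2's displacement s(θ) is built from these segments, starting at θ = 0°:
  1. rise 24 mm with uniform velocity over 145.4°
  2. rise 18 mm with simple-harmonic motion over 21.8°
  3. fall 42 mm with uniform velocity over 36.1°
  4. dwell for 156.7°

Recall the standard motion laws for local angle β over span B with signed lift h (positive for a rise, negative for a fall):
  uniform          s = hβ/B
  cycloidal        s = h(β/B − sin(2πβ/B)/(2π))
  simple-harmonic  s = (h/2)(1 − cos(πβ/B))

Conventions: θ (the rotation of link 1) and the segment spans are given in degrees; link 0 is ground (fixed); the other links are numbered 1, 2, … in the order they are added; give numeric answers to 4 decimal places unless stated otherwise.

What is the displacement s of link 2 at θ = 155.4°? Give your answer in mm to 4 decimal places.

segment 1 (0° to 145.4°, uniform, h = 24) is passed completely: s = 0.0000 + (24) = 24.0000
θ = 155.4° falls in segment 2 (145.4° to 167.2°, simple-harmonic, h = 18): β = 155.4 − 145.4 = 10°, B = 21.8°; Δs = 18/2·(1 − cos(π·0.4587)) = 7.8360; s = 24.0000 + 7.8360 = 31.8360

31.8360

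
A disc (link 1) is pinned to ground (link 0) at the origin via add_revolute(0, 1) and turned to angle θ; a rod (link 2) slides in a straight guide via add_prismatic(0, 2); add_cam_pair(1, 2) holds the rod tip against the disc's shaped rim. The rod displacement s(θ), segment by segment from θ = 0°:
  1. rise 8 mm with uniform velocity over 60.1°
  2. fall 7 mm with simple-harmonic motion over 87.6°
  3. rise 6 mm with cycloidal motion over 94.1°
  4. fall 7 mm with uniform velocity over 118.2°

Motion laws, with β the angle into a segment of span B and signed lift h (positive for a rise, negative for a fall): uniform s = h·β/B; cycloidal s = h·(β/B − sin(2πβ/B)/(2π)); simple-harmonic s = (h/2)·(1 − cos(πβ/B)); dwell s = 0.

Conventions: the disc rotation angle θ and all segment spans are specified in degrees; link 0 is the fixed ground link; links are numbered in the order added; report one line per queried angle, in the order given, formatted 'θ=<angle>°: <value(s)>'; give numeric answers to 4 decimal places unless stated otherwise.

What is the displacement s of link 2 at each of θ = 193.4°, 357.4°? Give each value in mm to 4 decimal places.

segment 1 (0° to 60.1°, uniform, h = 8) is passed completely: s = 0.0000 + (8) = 8.0000
segment 2 (60.1° to 147.7°, simple-harmonic, h = -7) is passed completely: s = 8.0000 + (-7) = 1.0000
θ = 193.4° falls in segment 3 (147.7° to 241.8°, cycloidal, h = 6): β = 193.4 − 147.7 = 45.7°, B = 94.1°; Δs = 6·(0.4857 − sin(2π·0.4857)/(2π)) = 2.8280; s = 1.0000 + 2.8280 = 3.8280
segment 3 (147.7° to 241.8°, cycloidal, h = 6) is passed completely: s = 1.0000 + (6) = 7.0000
θ = 357.4° falls in segment 4 (241.8° to 360°, uniform, h = -7): β = 357.4 − 241.8 = 115.6°, B = 118.2°; Δs = -7·115.6/118.2 = -6.8460; s = 7.0000 − 6.8460 = 0.1540

θ=193.4°: 3.8280
θ=357.4°: 0.1540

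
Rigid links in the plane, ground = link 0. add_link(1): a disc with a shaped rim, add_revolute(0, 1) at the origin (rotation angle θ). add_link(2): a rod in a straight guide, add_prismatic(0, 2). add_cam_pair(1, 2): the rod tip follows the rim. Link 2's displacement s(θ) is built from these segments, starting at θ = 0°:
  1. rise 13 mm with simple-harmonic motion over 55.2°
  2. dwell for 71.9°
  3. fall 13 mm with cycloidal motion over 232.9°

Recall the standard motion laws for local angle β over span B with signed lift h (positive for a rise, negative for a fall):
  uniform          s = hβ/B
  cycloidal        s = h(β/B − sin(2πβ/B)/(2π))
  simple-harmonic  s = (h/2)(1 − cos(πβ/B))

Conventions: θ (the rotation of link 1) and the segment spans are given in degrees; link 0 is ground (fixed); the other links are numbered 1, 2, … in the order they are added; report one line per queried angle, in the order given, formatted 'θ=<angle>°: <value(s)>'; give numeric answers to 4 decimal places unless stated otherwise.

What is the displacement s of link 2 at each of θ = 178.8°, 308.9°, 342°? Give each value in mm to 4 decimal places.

segment 1 (0° to 55.2°, simple-harmonic, h = 13) is passed completely: s = 0.0000 + (13) = 13.0000
segment 2 (55.2° to 127.1°, dwell): s unchanged at 13.0000
θ = 178.8° falls in segment 3 (127.1° to 360°, cycloidal, h = -13): β = 178.8 − 127.1 = 51.7°, B = 232.9°; Δs = -13·(0.2220 − sin(2π·0.2220)/(2π)) = -0.8487; s = 13.0000 − 0.8487 = 12.1513
θ = 308.9° falls in segment 3 (127.1° to 360°, cycloidal, h = -13): β = 308.9 − 127.1 = 181.8°, B = 232.9°; Δs = -13·(0.7806 − sin(2π·0.7806)/(2π)) = -12.1786; s = 13.0000 − 12.1786 = 0.8214
θ = 342° falls in segment 3 (127.1° to 360°, cycloidal, h = -13): β = 342 − 127.1 = 214.9°, B = 232.9°; Δs = -13·(0.9227 − sin(2π·0.9227)/(2π)) = -12.9610; s = 13.0000 − 12.9610 = 0.0390

θ=178.8°: 12.1513
θ=308.9°: 0.8214
θ=342°: 0.0390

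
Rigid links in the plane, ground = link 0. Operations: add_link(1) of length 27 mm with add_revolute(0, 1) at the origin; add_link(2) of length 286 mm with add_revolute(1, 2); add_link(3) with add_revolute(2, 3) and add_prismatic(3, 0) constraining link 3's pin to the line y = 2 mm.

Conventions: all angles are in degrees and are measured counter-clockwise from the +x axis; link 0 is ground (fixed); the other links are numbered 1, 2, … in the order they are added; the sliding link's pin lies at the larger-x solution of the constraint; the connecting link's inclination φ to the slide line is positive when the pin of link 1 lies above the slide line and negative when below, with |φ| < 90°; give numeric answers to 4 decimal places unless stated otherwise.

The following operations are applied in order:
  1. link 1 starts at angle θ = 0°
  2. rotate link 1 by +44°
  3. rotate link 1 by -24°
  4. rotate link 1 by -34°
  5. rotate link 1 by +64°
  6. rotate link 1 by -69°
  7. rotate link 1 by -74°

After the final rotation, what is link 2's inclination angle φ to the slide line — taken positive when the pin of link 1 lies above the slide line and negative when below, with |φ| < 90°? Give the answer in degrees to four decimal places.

geometry: r = 27 mm, L = 286 mm, e = 2 mm; θ starts at 0°
rotate link 1 by +44°: θ ← 0° +44° = 44°
rotate link 1 by -24°: θ ← 44° -24° = 20°
rotate link 1 by -34°: θ ← 20° -34° = -14°
rotate link 1 by +64°: θ ← -14° +64° = 50°
rotate link 1 by -69°: θ ← 50° -69° = -19°
rotate link 1 by -74°: θ ← -19° -74° = -93°
h = r sin θ − e = -26.962997 − 2 = -28.962997
sin φ = h / L = -28.962997 / 286 = -0.10126922
φ = arcsin(-0.10126922) = -5.812263°

-5.8123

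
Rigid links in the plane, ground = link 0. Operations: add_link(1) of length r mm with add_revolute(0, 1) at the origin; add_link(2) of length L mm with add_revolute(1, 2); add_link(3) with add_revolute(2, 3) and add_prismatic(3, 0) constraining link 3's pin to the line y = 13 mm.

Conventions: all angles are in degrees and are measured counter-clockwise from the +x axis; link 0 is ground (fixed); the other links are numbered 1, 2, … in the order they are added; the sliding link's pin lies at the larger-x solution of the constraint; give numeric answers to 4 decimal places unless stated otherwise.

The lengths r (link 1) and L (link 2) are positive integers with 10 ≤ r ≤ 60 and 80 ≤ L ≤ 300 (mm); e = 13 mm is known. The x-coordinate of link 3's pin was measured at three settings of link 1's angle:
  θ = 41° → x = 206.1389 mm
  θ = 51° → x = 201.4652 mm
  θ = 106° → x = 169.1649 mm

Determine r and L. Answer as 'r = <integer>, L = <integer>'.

constraint per measurement: (x − r cos θ)² + (r sin θ − e)² = L²
subtracting the θ₁ and θ₂ equations cancels the r² and L² terms:
r = (x₁² − x₂²) / (2[(x₁cos θ₁ + e sin θ₁) − (x₂cos θ₂ + e sin θ₂)]) = 34.9998 → r = 35
L² = (x₁ − r cos θ₁)² + (r sin θ₁ − e)² = 32399.9822 → L = 180.0000 → L = 180
check at θ₃=106°: x = 169.1649 (printed 169.1649) ✓

r = 35, L = 180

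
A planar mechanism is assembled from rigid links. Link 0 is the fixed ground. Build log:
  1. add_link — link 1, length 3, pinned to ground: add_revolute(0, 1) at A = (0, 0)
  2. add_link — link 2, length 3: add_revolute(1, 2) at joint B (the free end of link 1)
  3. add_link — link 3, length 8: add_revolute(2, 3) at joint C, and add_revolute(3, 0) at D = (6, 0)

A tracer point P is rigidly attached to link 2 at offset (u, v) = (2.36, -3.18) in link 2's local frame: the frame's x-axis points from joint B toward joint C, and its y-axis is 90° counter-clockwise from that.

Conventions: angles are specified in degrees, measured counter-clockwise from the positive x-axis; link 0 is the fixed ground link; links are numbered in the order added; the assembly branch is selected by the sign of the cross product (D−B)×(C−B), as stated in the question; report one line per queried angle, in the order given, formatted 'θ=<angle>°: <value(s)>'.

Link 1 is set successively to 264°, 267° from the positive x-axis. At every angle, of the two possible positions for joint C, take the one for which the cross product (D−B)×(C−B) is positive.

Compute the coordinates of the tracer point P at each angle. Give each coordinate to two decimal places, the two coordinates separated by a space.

A=(0,0), D=(6.00,0)
θ=264°: B = A + 3.00·(cos264°, sin264°) = (-0.3136, -2.9836)
θ=264°: |BD| = 6.9831
θ=264°: circle(B,3.00) ∩ circle(D,8.00): a=-0.4466, h=2.9666
θ=264°:   candidates: C₊=(-1.9848,-0.4922) cross=20.716; C₋=(0.5501,-5.8565) cross=-20.716
θ=264°:   branch + wants cross > 0 → take C=(-1.9848,-0.4922) (cross=20.716)
θ=264°: ex = (C−B)/|BC| = (-0.5571,0.8305); ey = (-0.8305,-0.5571)
θ=264°: P = B + 2.36·ex + -3.18·ey = (1.0125,0.7478)
θ=267°: B = A + 3.00·(cos267°, sin267°) = (-0.1570, -2.9959)
θ=267°: |BD| = 6.8472
θ=267°: circle(B,3.00) ∩ circle(D,8.00): a=-0.5926, h=2.9409
θ=267°:   candidates: C₊=(-1.9767,-0.6107) cross=20.137; C₋=(0.5968,-5.8996) cross=-20.137
θ=267°:   branch + wants cross > 0 → take C=(-1.9767,-0.6107) (cross=20.137)
θ=267°: ex = (C−B)/|BC| = (-0.6065,0.7950); ey = (-0.7950,-0.6065)
θ=267°: P = B + 2.36·ex + -3.18·ey = (0.9398,0.8092)

θ=264°: 1.01 0.75
θ=267°: 0.94 0.81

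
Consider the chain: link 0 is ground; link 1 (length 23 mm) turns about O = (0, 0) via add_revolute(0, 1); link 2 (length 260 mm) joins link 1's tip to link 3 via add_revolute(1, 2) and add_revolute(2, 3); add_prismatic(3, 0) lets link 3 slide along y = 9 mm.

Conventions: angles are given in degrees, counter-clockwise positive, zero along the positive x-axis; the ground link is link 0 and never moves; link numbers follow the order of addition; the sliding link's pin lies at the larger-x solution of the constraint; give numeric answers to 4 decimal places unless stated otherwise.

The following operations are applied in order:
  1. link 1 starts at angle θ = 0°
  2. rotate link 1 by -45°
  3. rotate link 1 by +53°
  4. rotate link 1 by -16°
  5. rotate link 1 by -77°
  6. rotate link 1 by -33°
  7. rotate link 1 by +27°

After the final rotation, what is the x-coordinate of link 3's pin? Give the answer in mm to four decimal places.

geometry: r = 23 mm, L = 260 mm, e = 9 mm; θ starts at 0°
rotate link 1 by -45°: θ ← 0° -45° = -45°
rotate link 1 by +53°: θ ← -45° +53° = 8°
rotate link 1 by -16°: θ ← 8° -16° = -8°
rotate link 1 by -77°: θ ← -8° -77° = -85°
rotate link 1 by -33°: θ ← -85° -33° = -118°
rotate link 1 by +27°: θ ← -118° +27° = -91°
crank pin P = (r cos θ, r sin θ) = (-0.401405, -22.996497)
h = r sin θ − e = -22.996497 − 9 = -31.996497
x = r cos θ + √(L² − h²) = -0.401405 + 258.023689 = 257.622284

257.6223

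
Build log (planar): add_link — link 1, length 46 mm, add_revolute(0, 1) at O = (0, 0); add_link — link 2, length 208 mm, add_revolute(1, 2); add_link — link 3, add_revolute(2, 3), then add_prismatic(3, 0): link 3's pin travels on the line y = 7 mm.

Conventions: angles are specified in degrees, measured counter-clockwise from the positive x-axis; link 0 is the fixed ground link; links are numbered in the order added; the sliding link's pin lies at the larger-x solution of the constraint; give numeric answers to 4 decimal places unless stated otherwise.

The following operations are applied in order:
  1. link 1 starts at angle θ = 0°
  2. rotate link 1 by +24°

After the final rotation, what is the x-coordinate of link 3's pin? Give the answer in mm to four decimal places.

geometry: r = 46 mm, L = 208 mm, e = 7 mm; θ starts at 0°
rotate link 1 by +24°: θ ← 0° +24° = 24°
crank pin P = (r cos θ, r sin θ) = (42.023091, 18.709886)
h = r sin θ − e = 18.709886 − 7 = 11.709886
x = r cos θ + √(L² − h²) = 42.023091 + 207.670120 = 249.693211

249.6932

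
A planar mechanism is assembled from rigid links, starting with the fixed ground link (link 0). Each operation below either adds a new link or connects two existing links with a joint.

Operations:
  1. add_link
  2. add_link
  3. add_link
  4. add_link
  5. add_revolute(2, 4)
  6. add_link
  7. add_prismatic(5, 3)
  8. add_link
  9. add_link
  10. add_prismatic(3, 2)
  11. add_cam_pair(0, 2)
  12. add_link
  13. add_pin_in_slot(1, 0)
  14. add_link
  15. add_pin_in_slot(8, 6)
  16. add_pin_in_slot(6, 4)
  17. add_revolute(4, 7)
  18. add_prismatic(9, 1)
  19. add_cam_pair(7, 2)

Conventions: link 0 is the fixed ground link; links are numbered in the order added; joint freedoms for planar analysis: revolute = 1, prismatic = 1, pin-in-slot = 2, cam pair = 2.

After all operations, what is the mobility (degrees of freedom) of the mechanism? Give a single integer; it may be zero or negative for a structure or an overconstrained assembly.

ground; <1,0,0>
#1 <2,0,0>
#2 <3,0,0>
#3 <4,0,0>
#4 <5,0,0>
R:2↔4 J1 <5,1,0>
#5 <6,1,0>
P:5↔3 J1 <6,2,0>
#6 <7,2,0>
#7 <8,2,0>
P:3↔2 J1 <8,3,0>
C:0↔2 J2 <8,3,1>
#8 <9,3,1>
PS:1↔0 J2 <9,3,2>
#9 <10,3,2>
PS:8↔6 J2 <10,3,3>
PS:6↔4 J2 <10,3,4>
R:4↔7 J1 <10,4,4>
P:9↔1 J1 <10,5,4>
C:7↔2 J2 <10,5,5>
3×9 − 2×5 − 1×5 = 12

M = 12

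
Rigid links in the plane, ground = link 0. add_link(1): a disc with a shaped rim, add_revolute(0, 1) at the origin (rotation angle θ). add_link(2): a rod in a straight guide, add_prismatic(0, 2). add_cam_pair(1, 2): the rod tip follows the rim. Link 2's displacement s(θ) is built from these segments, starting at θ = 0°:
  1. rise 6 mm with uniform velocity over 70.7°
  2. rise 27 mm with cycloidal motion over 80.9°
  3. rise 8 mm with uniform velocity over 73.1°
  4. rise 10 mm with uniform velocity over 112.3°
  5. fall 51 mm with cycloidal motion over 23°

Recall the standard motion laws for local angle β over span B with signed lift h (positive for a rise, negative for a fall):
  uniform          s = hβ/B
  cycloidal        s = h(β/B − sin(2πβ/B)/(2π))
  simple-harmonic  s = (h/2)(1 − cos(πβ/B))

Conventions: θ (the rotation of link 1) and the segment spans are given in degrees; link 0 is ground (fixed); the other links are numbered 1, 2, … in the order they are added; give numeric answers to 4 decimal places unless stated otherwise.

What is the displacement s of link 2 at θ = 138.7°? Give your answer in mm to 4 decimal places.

segment 1 (0° to 70.7°, uniform, h = 6) is passed completely: s = 0.0000 + (6) = 6.0000
θ = 138.7° falls in segment 2 (70.7° to 151.6°, cycloidal, h = 27): β = 138.7 − 70.7 = 68°, B = 80.9°; Δs = 27·(0.8405 − sin(2π·0.8405)/(2π)) = 26.3150; s = 6.0000 + 26.3150 = 32.3150

32.3150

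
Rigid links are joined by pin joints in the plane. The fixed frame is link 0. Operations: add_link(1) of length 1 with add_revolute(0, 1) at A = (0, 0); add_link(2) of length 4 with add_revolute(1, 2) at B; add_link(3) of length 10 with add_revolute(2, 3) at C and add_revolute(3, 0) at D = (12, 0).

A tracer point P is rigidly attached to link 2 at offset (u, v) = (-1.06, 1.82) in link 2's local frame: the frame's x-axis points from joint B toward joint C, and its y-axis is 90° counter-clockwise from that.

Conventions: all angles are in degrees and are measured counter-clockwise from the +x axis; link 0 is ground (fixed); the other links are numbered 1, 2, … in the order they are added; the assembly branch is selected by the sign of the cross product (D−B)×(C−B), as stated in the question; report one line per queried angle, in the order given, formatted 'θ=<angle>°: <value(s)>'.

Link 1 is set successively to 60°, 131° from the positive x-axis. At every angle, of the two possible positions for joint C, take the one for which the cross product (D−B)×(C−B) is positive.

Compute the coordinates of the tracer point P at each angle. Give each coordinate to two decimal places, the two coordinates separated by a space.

A=(0,0), D=(12.00,0)
θ=60°: B = A + 1.00·(cos60°, sin60°) = (0.5000, 0.8660)
θ=60°: |BD| = 11.5326
θ=60°: circle(B,4.00) ∩ circle(D,10.00): a=2.1244, h=3.3892
θ=60°:   candidates: C₊=(2.8729,4.0861) cross=39.086; C₋=(2.3639,-2.6732) cross=-39.086
θ=60°:   branch + wants cross > 0 → take C=(2.8729,4.0861) (cross=39.086)
θ=60°: ex = (C−B)/|BC| = (0.5932,0.8050); ey = (-0.8050,0.5932)
θ=60°: P = B + -1.06·ex + 1.82·ey = (-1.5940,1.0924)
θ=131°: B = A + 1.00·(cos131°, sin131°) = (-0.6561, 0.7547)
θ=131°: |BD| = 12.6785
θ=131°: circle(B,4.00) ∩ circle(D,10.00): a=3.0266, h=2.6153
θ=131°:   candidates: C₊=(2.5208,3.1852) cross=33.158; C₋=(2.2095,-2.0361) cross=-33.158
θ=131°:   branch + wants cross > 0 → take C=(2.5208,3.1852) (cross=33.158)
θ=131°: ex = (C−B)/|BC| = (0.7942,0.6076); ey = (-0.6076,0.7942)
θ=131°: P = B + -1.06·ex + 1.82·ey = (-2.6038,1.5561)

θ=60°: -1.59 1.09
θ=131°: -2.60 1.56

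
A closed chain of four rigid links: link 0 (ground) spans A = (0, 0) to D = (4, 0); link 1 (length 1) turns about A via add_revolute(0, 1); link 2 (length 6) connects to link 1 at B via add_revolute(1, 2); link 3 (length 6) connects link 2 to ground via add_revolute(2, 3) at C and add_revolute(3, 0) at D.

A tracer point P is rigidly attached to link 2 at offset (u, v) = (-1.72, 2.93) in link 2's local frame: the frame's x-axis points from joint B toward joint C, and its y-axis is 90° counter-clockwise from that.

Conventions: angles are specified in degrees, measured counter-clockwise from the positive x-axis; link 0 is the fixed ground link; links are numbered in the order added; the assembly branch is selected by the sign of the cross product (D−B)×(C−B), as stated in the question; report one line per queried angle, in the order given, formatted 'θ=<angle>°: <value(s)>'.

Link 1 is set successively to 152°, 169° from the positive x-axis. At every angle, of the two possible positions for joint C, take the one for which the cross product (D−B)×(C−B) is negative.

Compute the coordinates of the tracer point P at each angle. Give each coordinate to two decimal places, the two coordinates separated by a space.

A=(0,0), D=(4.00,0)
θ=152°: B = A + 1.00·(cos152°, sin152°) = (-0.8829, 0.4695)
θ=152°: |BD| = 4.9055
θ=152°: circle(B,6.00) ∩ circle(D,6.00): a=2.4527, h=5.4758
θ=152°:   candidates: C₊=(2.0826,5.6854) cross=26.861; C₋=(1.0345,-5.2159) cross=-26.861
θ=152°:   branch - wants cross < 0 → take C=(1.0345,-5.2159) (cross=-26.861)
θ=152°: ex = (C−B)/|BC| = (0.3196,-0.9476); ey = (0.9476,0.3196)
θ=152°: P = B + -1.72·ex + 2.93·ey = (1.3437,3.0356)
θ=169°: B = A + 1.00·(cos169°, sin169°) = (-0.9816, 0.1908)
θ=169°: |BD| = 4.9853
θ=169°: circle(B,6.00) ∩ circle(D,6.00): a=2.4926, h=5.4577
θ=169°:   candidates: C₊=(1.7181,5.5491) cross=27.208; C₋=(1.3003,-5.3583) cross=-27.208
θ=169°:   branch - wants cross < 0 → take C=(1.3003,-5.3583) (cross=-27.208)
θ=169°: ex = (C−B)/|BC| = (0.3803,-0.9249); ey = (0.9249,0.3803)
θ=169°: P = B + -1.72·ex + 2.93·ey = (1.0740,2.8959)

θ=152°: 1.34 3.04
θ=169°: 1.07 2.90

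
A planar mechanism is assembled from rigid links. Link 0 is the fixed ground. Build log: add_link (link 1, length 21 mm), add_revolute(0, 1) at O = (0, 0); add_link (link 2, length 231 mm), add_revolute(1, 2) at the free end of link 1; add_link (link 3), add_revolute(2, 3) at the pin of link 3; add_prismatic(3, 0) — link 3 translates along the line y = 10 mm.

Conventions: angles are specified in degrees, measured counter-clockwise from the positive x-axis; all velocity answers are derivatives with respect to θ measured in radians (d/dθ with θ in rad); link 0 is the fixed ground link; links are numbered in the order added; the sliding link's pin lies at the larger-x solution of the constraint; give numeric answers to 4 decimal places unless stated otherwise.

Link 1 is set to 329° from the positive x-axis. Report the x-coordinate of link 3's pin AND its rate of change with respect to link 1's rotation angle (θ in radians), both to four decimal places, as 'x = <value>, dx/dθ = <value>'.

geometry: r = 21 mm, L = 231 mm, e = 10 mm
crank pin P = (r cos θ, r sin θ) = (18.000513, -10.815800)
h = r sin θ − e = -10.815800 − 10 = -20.815800
x = r cos θ + √(L² − h²) = 18.000513 + 230.060215 = 248.060728
dx/dθ = −r sin θ − h·r cos θ/√(L² − h²) (θ in radians; h = -20.815800) = 12.444482

x = 248.0607, dx/dθ = 12.4445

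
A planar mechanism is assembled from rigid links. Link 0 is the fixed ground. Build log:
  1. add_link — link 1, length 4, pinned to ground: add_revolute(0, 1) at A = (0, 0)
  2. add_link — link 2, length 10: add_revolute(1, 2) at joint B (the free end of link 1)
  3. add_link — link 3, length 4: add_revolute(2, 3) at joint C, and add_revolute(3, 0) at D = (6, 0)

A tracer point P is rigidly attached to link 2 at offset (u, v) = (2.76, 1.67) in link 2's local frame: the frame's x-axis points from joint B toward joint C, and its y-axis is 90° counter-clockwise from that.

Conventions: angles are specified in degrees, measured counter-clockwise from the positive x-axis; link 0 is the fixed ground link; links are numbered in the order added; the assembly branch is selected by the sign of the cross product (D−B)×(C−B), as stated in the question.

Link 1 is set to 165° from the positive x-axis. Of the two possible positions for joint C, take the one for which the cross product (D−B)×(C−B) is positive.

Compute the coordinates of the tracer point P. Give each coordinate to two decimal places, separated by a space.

A=(0,0), D=(6.00,0)
B = A + 4.00·(cos165°, sin165°) = (-3.8637, 1.0353)
|BD| = 9.9179
circle(B,10.00) ∩ circle(D,4.00): a=9.1937, h=3.9339
  candidates: C₊=(5.6904,3.9880) cross=39.016; C₋=(4.8691,-3.8368) cross=-39.016
  branch + wants cross > 0 → take C=(5.6904,3.9880) (cross=39.016)
ex = (C−B)/|BC| = (0.9554,0.2953); ey = (-0.2953,0.9554)
P = B + 2.76·ex + 1.67·ey = (-1.7199,3.4458)

-1.72 3.45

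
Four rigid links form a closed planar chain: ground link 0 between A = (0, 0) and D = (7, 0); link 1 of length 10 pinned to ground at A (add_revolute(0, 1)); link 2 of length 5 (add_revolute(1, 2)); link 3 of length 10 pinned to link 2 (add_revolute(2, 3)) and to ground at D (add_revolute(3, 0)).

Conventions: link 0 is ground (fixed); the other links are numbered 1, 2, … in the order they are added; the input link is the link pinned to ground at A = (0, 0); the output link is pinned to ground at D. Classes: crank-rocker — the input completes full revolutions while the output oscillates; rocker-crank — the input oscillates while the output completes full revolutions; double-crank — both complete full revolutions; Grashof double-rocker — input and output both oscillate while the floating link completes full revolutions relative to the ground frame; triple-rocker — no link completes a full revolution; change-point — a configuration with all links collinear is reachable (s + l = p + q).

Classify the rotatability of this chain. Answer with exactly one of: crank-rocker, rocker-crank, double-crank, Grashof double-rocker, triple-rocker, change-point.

lengths: ground=7, input=10, coupler=5, output=10
sorted: s=5 (shortest), l=10 (longest), p+q=17
s + l = 15 vs p + q = 17
s + l < p + q (Grashof) with shortest = coupler link → Grashof double-rocker

Grashof double-rocker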